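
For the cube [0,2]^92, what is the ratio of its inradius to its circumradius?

For an n-cube of any side s, the inradius is s/2 and the circumradius is s√n/2, so the ratio is 1/√92 ≈ 0.104257.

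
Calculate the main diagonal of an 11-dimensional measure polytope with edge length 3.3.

||(3.3,3.3,...,3.3)|| = √(11)·3.3 ≈ 10.9449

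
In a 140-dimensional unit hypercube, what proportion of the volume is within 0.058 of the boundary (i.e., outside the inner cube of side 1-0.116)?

1 - (1 - 2·0.058)^140 = 1 - 0.884^140 ≈ 0.9999999681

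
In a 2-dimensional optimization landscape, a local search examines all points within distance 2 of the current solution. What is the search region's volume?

V = 4·π ≈ 12.5664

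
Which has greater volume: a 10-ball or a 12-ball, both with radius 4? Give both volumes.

V_10(4) ≈ 2.67404e+06. V_12(4) ≈ 2.2402e+07. The 12-ball is larger.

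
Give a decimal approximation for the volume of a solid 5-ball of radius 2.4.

Volume = π^{5/2}·(2.4)^5/Γ(7/2) ≈ 419.136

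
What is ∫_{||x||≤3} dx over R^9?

Volume = π^{9/2}·(3)^9/Γ(11/2) = 23328·π^4/35 ≈ 64924.6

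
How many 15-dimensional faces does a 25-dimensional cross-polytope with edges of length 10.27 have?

Each 15-face is the convex hull of 16 vertices, one chosen as ±e_i from each of 16 distinct axes: 2^16·C(25,16) = 133888409600.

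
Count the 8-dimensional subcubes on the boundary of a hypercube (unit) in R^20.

An n-cube has C(n,k)·2^(n-k) k-faces. Here C(20,8)·2^12 = 125970·4096 = 515973120.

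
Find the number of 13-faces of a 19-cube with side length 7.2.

An n-cube has C(n,k)·2^(n-k) k-faces. Here C(19,13)·2^6 = 27132·64 = 1736448.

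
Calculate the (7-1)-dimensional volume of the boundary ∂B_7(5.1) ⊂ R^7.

The surface area of an n-ball is 2π^(n/2) r^(n-1) / Γ(n/2). For n=7, r=5.1: 581968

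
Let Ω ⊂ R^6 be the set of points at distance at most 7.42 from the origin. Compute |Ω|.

Volume = π^{6/2}·(7.42)^6/Γ(4) ≈ 862426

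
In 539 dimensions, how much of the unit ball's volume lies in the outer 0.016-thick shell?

Shell fraction = 1 - (1-0.016)^539 ≈ 0.999832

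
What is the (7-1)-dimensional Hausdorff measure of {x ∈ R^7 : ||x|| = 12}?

The surface area of an n-ball is 2π^(n/2) r^(n-1) / Γ(n/2). For n=7, r=12: 15925248·π^3/5 ≈ 9.87565e+07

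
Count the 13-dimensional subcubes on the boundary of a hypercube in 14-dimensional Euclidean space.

Choose 13 of 14 axes to span the face (C(14,13) = 14 ways), then fix each of the remaining 1 coordinate at one of its two extreme values (2^1 = 2 ways): 14·2 = 28.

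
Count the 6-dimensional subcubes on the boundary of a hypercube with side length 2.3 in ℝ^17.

Choose 6 of 17 axes to span the face (C(17,6) = 12376 ways), then fix each of the remaining 11 coordinates at one of its two extreme values (2^11 = 2048 ways): 12376·2048 = 25346048.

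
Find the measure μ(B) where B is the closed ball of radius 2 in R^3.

V = 32·π/3 ≈ 33.5103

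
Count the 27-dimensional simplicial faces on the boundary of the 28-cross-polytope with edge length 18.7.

f_27(28-orthoplex) = 2^28 · (28 choose 28) = 268435456.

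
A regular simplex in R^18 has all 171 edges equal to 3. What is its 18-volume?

V_18 = √(19) · 3^18 / (18! · 2^(18/2)) ≈ 5.15167e-10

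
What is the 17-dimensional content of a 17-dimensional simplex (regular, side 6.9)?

For a regular n-simplex with edge a, V = (a^n / n!)·√((n+1)/2^n). With a=6.9, n=17: V ≈ 0.00600133.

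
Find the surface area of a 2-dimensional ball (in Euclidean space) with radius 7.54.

S = n·V_n(r)/r = 2·V_2(7.54)/7.54 (volume-to-surface relation), giving 2πr = 2π·7.54 ≈ 47.3752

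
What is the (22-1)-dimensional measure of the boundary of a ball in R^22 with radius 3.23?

|∂B_22(3.23)| ≈ 8.00145e+09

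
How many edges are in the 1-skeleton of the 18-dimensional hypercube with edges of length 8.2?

The 18-cube has n·2^(n-1) = 18·2^17 = 18·131072 = 2359296 edges.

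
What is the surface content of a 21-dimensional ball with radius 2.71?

S = n·V_n(r)/r = 21·V_21(2.71)/2.71 (volume-to-surface relation), giving 1.33707e+08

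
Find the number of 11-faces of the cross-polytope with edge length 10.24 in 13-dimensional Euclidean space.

f_11(13-orthoplex) = 2^12 · (13 choose 12) = 53248.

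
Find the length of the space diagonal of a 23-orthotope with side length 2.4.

The space diagonal of an n-cube of side s is s√n. Here 2.4·√23 ≈ 11.51.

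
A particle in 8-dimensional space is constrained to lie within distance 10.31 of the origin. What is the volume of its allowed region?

V_8(10.31) = π^(8/2) · (10.31)^8 / Γ(8/2 + 1) ≈ 5.18152e+08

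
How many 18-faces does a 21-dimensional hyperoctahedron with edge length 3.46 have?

Each 18-face is the convex hull of 19 vertices, one chosen as ±e_i from each of 19 distinct axes: 2^19·C(21,19) = 110100480.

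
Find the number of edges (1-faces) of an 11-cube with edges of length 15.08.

An n-cube has C(n,k)·2^(n-k) k-faces. Here C(11,1)·2^10 = 11·1024 = 11264.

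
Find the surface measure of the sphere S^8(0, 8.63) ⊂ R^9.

The surface area of an n-ball is 2π^(n/2) r^(n-1) / Γ(n/2). For n=9, r=8.63: 9.1337e+08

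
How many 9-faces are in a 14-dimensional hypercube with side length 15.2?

Number of 9-faces = C(14,9) · 2^(14-9) = 2002 · 32 = 64064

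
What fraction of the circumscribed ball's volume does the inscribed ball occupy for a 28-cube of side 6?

The radii are 6/2 and 6√28/2, so the volume ratio is (1/√28)^28 = 28^{-28/2} ≈ 5.49272e-21.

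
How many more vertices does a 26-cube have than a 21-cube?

The 26-cube has 2^26 = 67108864 vertices. The 21-cube has 2^21 = 2097152 vertices. Difference: 67108864 - 2097152 = 65011712.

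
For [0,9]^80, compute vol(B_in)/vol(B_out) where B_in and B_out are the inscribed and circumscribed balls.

V_in/V_out = n^(-n/2) = 80^(-80/2) ≈ 7.52316e-77.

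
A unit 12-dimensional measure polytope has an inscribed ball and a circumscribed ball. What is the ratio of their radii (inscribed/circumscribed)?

r_in = 1/2 (half the side); r_out = 1√12/2 (half the diagonal). Ratio = 1/√12 ≈ 0.288675.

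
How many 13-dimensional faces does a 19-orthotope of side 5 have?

f_13(19-cube) = (19 choose 13) · 2^6 = 1736448.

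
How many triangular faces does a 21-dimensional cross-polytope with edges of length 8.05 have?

Number of 2-faces = 2^(2+1) · C(21,2+1) = 8 · 1330 = 10640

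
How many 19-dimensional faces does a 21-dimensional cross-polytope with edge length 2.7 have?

f_19(21-orthoplex) = 2^20 · (21 choose 20) = 22020096.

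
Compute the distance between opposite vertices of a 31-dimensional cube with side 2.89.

Diagonal = √31 · 2.89 ≈ 16.0908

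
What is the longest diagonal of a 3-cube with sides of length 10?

d = √(10² + 10² + ... + 10²) [3 terms] = √(3·10²) = 10√3 ≈ 17.3205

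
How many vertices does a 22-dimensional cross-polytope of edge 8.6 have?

The vertices are ±e_1, ..., ±e_22, so there are 2·22 = 44.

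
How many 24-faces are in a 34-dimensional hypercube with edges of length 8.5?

Choose 24 of 34 axes to span the face (C(34,24) = 131128140 ways), then fix each of the remaining 10 coordinates at one of its two extreme values (2^10 = 1024 ways): 131128140·1024 = 134275215360.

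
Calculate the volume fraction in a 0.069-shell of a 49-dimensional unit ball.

Shell fraction = 1 - (1-0.069)^49 ≈ 0.969902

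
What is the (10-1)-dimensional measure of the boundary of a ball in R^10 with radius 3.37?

|∂B_10(3.37)| ≈ 1.42967e+06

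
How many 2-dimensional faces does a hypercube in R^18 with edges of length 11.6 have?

Choose 2 of 18 axes to span the face (C(18,2) = 153 ways), then fix each of the remaining 16 coordinates at one of its two extreme values (2^16 = 65536 ways): 153·65536 = 10027008.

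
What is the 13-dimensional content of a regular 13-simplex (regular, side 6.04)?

V = (6.04^13 / 13!) · √((13+1) / 2^13) ≈ 0.0945298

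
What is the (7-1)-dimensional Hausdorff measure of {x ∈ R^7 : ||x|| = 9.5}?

|∂B_7(9.5)| = 47045881·π^3/60 ≈ 2.4312e+07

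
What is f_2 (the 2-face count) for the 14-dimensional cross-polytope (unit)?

Each 2-face is the convex hull of 3 vertices, one chosen as ±e_i from each of 3 distinct axes: 2^3·C(14,3) = 2912.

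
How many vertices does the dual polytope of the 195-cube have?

The 195-dimensional cross-polytope has 2n = 2·195 = 390 vertices.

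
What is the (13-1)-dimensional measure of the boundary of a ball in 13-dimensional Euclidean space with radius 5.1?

The surface area of an n-ball is 2π^(n/2) r^(n-1) / Γ(n/2). For n=13, r=5.1: 3.66545e+09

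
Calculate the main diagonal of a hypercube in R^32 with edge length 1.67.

d = √(1.67² + 1.67² + ... + 1.67²) [32 terms] = √(32·1.67²) = 1.67√32 ≈ 9.44695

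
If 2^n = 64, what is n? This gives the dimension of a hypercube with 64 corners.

n = log_2(64) = 6.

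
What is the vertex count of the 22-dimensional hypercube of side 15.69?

An n-cube has 2^n vertices; for n = 22 that is 2^22 = 4194304.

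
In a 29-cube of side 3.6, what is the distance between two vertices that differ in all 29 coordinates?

The space diagonal of an n-cube of side s is s√n. Here 3.6·√29 ≈ 19.3866.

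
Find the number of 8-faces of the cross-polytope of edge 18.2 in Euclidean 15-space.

An n-cross-polytope has 2^(k+1)·C(n,k+1) k-faces. Here 2^9·C(15,9) = 512·5005 = 2562560.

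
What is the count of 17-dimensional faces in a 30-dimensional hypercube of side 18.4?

f_17(30-cube) = (30 choose 17) · 2^13 = 981072691200.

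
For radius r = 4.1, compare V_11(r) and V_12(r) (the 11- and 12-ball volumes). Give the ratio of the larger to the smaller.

V_11(4.1) ≈ 1.03688e+07, V_12(4.1) ≈ 3.01282e+07. The 12-ball is larger by a factor of 2.906.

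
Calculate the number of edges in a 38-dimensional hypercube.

The 38-cube has n·2^(n-1) = 38·2^37 = 38·137438953472 = 5222680231936 edges.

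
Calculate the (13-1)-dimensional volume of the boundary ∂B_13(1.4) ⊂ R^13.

|∂B_13(1.4)| ≈ 671.152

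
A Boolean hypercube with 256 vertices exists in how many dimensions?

The n-cube has 2^n vertices, and 256 = 2^8, so n = 8.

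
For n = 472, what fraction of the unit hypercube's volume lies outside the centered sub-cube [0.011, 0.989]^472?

Shell fraction = 1 - (1-0.022)^472 ≈ 0.999972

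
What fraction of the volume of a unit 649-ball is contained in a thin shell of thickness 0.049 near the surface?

V(inner)/V(outer) = ((1-0.049)/1)^649 ≈ 6.905e-15, so the shell fraction is 1 - 6.905e-15.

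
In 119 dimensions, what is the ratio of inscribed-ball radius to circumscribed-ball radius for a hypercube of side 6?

Ratio = (s/2)/(s√119/2) = 119^(-1/2) ≈ 0.0916698.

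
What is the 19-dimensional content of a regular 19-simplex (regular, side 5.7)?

Volume = 5.7^19 · √(20/2^19) / 19! ≈ 1.1675e-05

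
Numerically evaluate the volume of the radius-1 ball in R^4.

Volume = π^{4/2}·(1)^4/Γ(3) = π^2/2 ≈ 4.9348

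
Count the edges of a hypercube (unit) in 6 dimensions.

Number of 1-faces = C(6,1)·2^(6-1) = 6·32 = 192.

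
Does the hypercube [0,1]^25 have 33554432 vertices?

True. The 25-cube has 2^25 = 33554432 vertices.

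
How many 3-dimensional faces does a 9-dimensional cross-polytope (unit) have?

Each 3-face is the convex hull of 4 vertices, one chosen as ±e_i from each of 4 distinct axes: 2^4·C(9,4) = 2016.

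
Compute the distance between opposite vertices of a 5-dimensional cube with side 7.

d = √(7² + 7² + ... + 7²) [5 terms] = √(5·7²) = 7√5 ≈ 15.6525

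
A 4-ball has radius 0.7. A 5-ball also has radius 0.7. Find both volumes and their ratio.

V_4(0.7) ≈ 1.18485. V_5(0.7) ≈ 0.884685. Ratio V_4/V_5 ≈ 1.339.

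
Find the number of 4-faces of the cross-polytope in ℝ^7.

f_4(7-orthoplex) = 2^5 · (7 choose 5) = 672.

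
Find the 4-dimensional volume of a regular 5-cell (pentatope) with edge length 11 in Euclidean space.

V = (11^4 / 4!) · √((4+1) / 2^4) ≈ 341.024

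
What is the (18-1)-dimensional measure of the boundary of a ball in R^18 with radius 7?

The surface area of an n-ball is 2π^(n/2) r^(n-1) / Γ(n/2). For n=18, r=7: 33232930569601·π^9/2880 ≈ 3.43974e+14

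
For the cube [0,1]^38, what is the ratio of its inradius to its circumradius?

For an n-cube of any side s, the inradius is s/2 and the circumradius is s√n/2, so the ratio is 1/√38 ≈ 0.162221.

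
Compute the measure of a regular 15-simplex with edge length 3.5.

Volume = 3.5^15 · √(16/2^15) / 15! ≈ 2.44825e-06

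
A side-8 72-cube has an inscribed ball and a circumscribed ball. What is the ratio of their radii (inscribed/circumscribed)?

Ratio = (s/2)/(s√72/2) = 72^(-1/2) ≈ 0.117851.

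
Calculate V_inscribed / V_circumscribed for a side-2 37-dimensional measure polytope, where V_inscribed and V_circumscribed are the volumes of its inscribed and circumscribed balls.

V_in/V_out = n^(-n/2) = 37^(-37/2) ≈ 9.73348e-30.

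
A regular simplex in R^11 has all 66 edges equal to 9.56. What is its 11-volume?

V_11 = √(12) · 9.56^11 / (11! · 2^(11/2)) ≈ 116.898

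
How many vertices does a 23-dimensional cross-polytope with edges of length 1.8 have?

An n-cross-polytope has 2n vertices; here n = 23, giving 46.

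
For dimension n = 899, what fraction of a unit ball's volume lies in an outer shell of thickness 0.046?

1 - (1-0.046)^899 ≈ 1 - 4.111e-19 ≈ 100.000000%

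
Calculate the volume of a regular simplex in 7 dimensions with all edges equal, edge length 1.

Volume = 1^7 · √(8/2^7) / 7! ≈ 4.96032e-05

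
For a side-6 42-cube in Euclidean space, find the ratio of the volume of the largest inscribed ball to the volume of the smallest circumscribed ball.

V_in/V_out = n^(-n/2) = 42^(-42/2) ≈ 8.1614e-35.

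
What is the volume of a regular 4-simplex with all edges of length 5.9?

For a regular n-simplex with edge a, V = (a^n / n!)·√((n+1)/2^n). With a=5.9, n=4: V ≈ 28.2242.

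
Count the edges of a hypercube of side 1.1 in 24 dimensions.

An n-cube has n·2^(n-1) edges. With n = 24: 24·8388608 = 201326592.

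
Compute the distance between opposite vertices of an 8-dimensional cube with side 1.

The space diagonal of an n-cube of side s is s√n. Here 1·√8 ≈ 2.82843.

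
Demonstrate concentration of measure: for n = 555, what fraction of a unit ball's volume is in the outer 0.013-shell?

1 - (1-0.013)^555 ≈ 0.999299 ≈ 99.93%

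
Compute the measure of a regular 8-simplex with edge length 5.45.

Volume = 5.45^8 · √(9/2^8) / 8! ≈ 3.61953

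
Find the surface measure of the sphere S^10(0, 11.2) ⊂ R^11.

S = n·V_n(r)/r = 11·V_11(11.2)/11.2 (volume-to-surface relation), giving 6.43691e+11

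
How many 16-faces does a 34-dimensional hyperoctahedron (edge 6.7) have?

f_16(34-orthoplex) = 2^17 · (34 choose 17) = 305870434467840.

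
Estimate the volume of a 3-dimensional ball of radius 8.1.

The n-ball volume is π^(n/2)·r^n/Γ(n/2+1). With n=3, r=8.1: V ≈ 2226.09.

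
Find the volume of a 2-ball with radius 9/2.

Volume = π^{2/2}·(9/2)^2/Γ(2) = 81·π/4 ≈ 63.6173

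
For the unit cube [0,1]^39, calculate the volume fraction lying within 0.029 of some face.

The inner cube has side 1-2·0.029 = 0.942 and volume (0.942)^39 ≈ 0.09727, so the shell holds 0.902729 of the volume.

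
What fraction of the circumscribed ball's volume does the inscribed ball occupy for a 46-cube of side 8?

V_in/V_out = n^(-n/2) = 46^(-46/2) ≈ 5.70913e-39.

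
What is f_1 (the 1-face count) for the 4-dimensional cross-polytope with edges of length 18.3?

Number of 1-faces = 2^(1+1) · C(4,1+1) = 4 · 6 = 24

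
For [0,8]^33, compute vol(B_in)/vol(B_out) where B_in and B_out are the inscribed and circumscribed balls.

V_in/V_out = n^(-n/2) = 33^(-33/2) ≈ 8.80076e-26.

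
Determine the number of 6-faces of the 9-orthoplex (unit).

f_6(9-orthoplex) = 2^7 · (9 choose 7) = 4608.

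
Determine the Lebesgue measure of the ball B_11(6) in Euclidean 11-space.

Volume = π^{11/2}·(6)^11/Γ(13/2) = 859963392·π^5/385 ≈ 6.83547e+08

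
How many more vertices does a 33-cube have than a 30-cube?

The 33-cube has 2^33 = 8589934592 vertices. The 30-cube has 2^30 = 1073741824 vertices. Difference: 8589934592 - 1073741824 = 7516192768.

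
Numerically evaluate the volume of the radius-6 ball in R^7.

V = 1492992·π^3/35 ≈ 1.32263e+06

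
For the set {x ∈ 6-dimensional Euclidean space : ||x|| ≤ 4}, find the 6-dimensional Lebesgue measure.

The n-ball volume is π^(n/2)·r^n/Γ(n/2+1). With n=6, r=4: V = 2048·π^3/3 ≈ 21167.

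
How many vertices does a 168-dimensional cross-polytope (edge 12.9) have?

The vertices are ±e_1, ..., ±e_168, so there are 2·168 = 336.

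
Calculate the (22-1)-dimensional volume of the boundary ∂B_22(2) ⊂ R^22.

The surface area of an n-ball is 2π^(n/2) r^(n-1) / Γ(n/2). For n=22, r=2: 16384·π^11/14175 ≈ 340052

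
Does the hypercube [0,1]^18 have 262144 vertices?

True. The 18-cube has 2^18 = 262144 vertices.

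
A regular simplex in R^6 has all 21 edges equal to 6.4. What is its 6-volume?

V = (6.4^6 / 6!) · √((6+1) / 2^6) ≈ 31.565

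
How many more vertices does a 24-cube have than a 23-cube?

The 24-cube has 2^24 = 16777216 vertices. The 23-cube has 2^23 = 8388608 vertices. Difference: 16777216 - 8388608 = 8388608.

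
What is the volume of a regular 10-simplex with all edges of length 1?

V = (1^10 / 10!) · √((10+1) / 2^10) ≈ 2.85617e-08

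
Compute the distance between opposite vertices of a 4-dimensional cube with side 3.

The space diagonal of an n-cube of side s is s√n. Here 3·√4 = 6.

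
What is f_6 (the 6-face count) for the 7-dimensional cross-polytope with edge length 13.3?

Each 6-face is the convex hull of 7 vertices, one chosen as ±e_i from each of 7 distinct axes: 2^7·C(7,7) = 128.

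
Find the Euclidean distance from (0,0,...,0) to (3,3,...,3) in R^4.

||(3,3,...,3)|| = √(4)·3 = 6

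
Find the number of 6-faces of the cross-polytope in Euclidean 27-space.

Number of 6-faces = 2^(6+1) · C(27,6+1) = 128 · 888030 = 113667840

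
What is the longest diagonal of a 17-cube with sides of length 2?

||(2,2,...,2)|| = √(17)·2 ≈ 8.24621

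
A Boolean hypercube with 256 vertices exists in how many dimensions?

n = log_2(256) = 8.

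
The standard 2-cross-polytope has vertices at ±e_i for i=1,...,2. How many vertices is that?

The vertices are ±e_1, ..., ±e_2, so there are 2·2 = 4.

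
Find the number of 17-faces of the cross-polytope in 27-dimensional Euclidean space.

An n-cross-polytope has 2^(k+1)·C(n,k+1) k-faces. Here 2^18·C(27,18) = 262144·4686825 = 1228623052800.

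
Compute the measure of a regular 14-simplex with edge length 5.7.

V_14 = √(15) · 5.7^14 / (14! · 2^(14/2)) ≈ 0.013264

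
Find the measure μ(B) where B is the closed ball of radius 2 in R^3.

V_3(2) = π^(3/2) · (2)^3 / Γ(3/2 + 1) = 32·π/3 ≈ 33.5103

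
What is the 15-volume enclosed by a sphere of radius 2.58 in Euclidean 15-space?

The n-ball volume is π^(n/2)·r^n/Γ(n/2+1). With n=15, r=2.58: V ≈ 569804.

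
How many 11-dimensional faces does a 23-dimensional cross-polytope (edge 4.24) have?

An n-cross-polytope has 2^(k+1)·C(n,k+1) k-faces. Here 2^12·C(23,12) = 4096·1352078 = 5538111488.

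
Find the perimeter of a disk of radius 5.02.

S_2(5.02) = 2·π^(2/2)·(5.02)^1 / Γ(2/2) = 2πr = 2π·5.02 ≈ 31.5416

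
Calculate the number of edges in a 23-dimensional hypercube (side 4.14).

Each of the 2^23 = 8388608 vertices has degree 23; total edges = 23·2^23/2 = 96468992.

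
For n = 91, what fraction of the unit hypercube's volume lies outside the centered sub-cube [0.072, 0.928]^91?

The inner cube has side 1-2·0.072 = 0.856 and volume (0.856)^91 ≈ 7.163e-07, so the shell holds 0.9999992837 of the volume.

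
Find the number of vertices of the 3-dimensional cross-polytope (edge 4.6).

The vertices are ±e_1, ..., ±e_3, so there are 2·3 = 6.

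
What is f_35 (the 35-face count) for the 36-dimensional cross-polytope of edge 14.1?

An n-cross-polytope has 2^(k+1)·C(n,k+1) k-faces. Here 2^36·C(36,36) = 68719476736·1 = 68719476736.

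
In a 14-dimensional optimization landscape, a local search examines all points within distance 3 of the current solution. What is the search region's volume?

Volume = π^{14/2}·(3)^14/Γ(8) = 531441·π^7/560 ≈ 2.86626e+06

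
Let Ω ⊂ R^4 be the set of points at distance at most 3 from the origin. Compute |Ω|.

The n-ball volume is π^(n/2)·r^n/Γ(n/2+1). With n=4, r=3: V = 81·π^2/2 ≈ 399.719.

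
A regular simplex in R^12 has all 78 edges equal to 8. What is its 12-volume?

Volume = 8^12 · √(13/2^12) / 12! ≈ 8.08229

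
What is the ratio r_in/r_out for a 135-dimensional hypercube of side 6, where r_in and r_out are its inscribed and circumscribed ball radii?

r_in = 6/2 (half the side); r_out = 6√135/2 (half the diagonal). Ratio = 1/√135 ≈ 0.0860663.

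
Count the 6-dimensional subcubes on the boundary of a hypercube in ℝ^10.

Number of 6-faces = C(10,6) · 2^(10-6) = 210 · 16 = 3360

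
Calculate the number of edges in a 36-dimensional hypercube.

The 36-cube has n·2^(n-1) = 36·2^35 = 36·34359738368 = 1236950581248 edges.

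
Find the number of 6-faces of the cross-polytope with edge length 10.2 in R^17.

f_6(17-orthoplex) = 2^7 · (17 choose 7) = 2489344.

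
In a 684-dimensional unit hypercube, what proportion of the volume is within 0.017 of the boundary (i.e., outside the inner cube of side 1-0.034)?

Shell fraction = 1 - (1-0.034)^684 ≈ 1 - 5.301e-11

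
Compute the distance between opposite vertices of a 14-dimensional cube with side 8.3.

Diagonal = √14 · 8.3 ≈ 31.0558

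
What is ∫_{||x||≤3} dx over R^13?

The n-ball volume is π^(n/2)·r^n/Γ(n/2+1). With n=13, r=3: V = 7558272·π^6/5005 ≈ 1.45184e+06.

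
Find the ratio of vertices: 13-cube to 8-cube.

The 13-cube has 2^13 = 8192 vertices. The 8-cube has 2^8 = 256 vertices. Ratio: 8192/256 = 32.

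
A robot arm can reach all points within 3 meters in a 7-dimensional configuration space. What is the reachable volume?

Volume = π^{7/2}·(3)^7/Γ(9/2) = 11664·π^3/35 ≈ 10333.1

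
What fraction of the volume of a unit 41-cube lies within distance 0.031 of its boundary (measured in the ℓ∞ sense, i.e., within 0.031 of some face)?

The inner cube has side 1-2·0.031 = 0.938 and volume (0.938)^41 ≈ 0.0725, so the shell holds 0.927504 of the volume.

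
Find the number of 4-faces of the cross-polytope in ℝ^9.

Each 4-face is the convex hull of 5 vertices, one chosen as ±e_i from each of 5 distinct axes: 2^5·C(9,5) = 4032.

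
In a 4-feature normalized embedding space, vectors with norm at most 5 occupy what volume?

The n-ball volume is π^(n/2)·r^n/Γ(n/2+1). With n=4, r=5: V = 625·π^2/2 ≈ 3084.25.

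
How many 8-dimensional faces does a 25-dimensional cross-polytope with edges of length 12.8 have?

Each 8-face is the convex hull of 9 vertices, one chosen as ±e_i from each of 9 distinct axes: 2^9·C(25,9) = 1046003200.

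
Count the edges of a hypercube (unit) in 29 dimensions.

The 29-cube has n·2^(n-1) = 29·2^28 = 29·268435456 = 7784628224 edges.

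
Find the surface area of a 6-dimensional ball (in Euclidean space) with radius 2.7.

|∂B_6(2.7)| ≈ 4449.06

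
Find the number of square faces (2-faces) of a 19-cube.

Number of 2-faces = C(19,2) · 2^(19-2) = 171 · 131072 = 22413312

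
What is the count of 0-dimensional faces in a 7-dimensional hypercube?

Choose 0 of 7 axes to span the face (C(7,0) = 1 way), then fix each of the remaining 7 coordinates at one of its two extreme values (2^7 = 128 ways): 1·128 = 128.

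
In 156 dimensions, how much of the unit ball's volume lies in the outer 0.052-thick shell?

V(inner)/V(outer) = ((1-0.052)/1)^156 ≈ 0.000241, so the shell fraction is 0.999759.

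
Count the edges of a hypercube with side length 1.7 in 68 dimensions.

Number of 1-faces = C(68,1)·2^(68-1) = 68·147573952589676412928 = 10035028776097996079104.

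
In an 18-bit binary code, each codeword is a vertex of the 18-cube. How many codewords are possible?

Each vertex is a binary string of length 18, so there are 2^18 = 262144.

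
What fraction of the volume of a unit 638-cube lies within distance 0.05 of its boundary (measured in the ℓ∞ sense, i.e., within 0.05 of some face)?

1 - (1 - 2·0.05)^638 = 1 - 0.9^638 ≈ 1 - 6.408e-30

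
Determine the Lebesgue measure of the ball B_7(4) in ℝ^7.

The n-ball volume is π^(n/2)·r^n/Γ(n/2+1). With n=7, r=4: V = 262144·π^3/105 ≈ 77410.6.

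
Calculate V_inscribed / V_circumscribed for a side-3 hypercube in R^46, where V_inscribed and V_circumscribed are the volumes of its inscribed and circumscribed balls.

V_in/V_out = n^(-n/2) = 46^(-46/2) ≈ 5.70913e-39.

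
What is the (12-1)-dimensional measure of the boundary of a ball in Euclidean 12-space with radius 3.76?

|∂B_12(3.76)| ≈ 3.40263e+07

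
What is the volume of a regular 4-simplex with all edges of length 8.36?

Volume = 8.36^4 · √(5/2^4) / 4! ≈ 113.773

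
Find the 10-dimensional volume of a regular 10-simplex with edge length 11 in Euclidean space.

Volume = 11^10 · √(11/2^10) / 10! ≈ 740.816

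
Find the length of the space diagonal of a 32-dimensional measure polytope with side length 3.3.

Diagonal = √32 · 3.3 ≈ 18.6676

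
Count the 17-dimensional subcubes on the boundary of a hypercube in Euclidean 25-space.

Number of 17-faces = C(25,17) · 2^(25-17) = 1081575 · 256 = 276883200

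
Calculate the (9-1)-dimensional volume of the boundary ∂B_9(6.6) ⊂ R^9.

|∂B_9(6.6)| ≈ 1.06884e+08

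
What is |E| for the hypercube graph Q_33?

Number of 1-faces = C(33,1)·2^(33-1) = 33·4294967296 = 141733920768.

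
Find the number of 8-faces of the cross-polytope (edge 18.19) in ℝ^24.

Each 8-face is the convex hull of 9 vertices, one chosen as ±e_i from each of 9 distinct axes: 2^9·C(24,9) = 669442048.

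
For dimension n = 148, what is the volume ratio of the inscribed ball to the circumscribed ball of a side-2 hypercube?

V_in / V_out = (r_in/r_out)^148 = (1/√148)^148 = 148^(-148/2) ≈ 2.51555e-161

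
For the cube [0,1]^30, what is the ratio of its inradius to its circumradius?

For an n-cube of any side s, the inradius is s/2 and the circumradius is s√n/2, so the ratio is 1/√30 ≈ 0.182574.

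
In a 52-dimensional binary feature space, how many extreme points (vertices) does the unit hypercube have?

Each vertex is a binary string of length 52, so there are 2^52 = 4503599627370496.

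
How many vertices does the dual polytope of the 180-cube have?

The 180-dimensional cross-polytope has 2n = 2·180 = 360 vertices.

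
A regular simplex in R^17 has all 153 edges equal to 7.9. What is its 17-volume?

For a regular n-simplex with edge a, V = (a^n / n!)·√((n+1)/2^n). With a=7.9, n=17: V ≈ 0.0599064.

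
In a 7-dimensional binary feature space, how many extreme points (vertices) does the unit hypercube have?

The 7-cube has 2^7 = 128 vertices.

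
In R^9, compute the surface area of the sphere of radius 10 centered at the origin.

The surface area of an n-ball is 2π^(n/2) r^(n-1) / Γ(n/2). For n=9, r=10: 640000000·π^4/21 ≈ 2.96866e+09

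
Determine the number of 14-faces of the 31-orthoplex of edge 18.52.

Number of 14-faces = 2^(14+1) · C(31,14+1) = 32768 · 300540195 = 9848101109760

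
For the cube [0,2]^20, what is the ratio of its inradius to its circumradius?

r_in / r_out = (2/2) / (2√20/2) = 1/√20 ≈ 0.223607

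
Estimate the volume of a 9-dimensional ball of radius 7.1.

V_9(7.1) = π^(9/2) · (7.1)^9 / Γ(9/2 + 1) ≈ 1.51232e+08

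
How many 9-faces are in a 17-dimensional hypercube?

An n-cube has C(n,k)·2^(n-k) k-faces. Here C(17,9)·2^8 = 24310·256 = 6223360.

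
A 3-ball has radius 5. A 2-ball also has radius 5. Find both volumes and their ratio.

V_3(5) ≈ 523.599. V_2(5) ≈ 78.5398. Ratio V_3/V_2 ≈ 6.667.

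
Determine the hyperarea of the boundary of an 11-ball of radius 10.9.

|∂B_11(10.9)| ≈ 4.90639e+11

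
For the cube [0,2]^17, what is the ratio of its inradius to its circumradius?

For an n-cube of any side s, the inradius is s/2 and the circumradius is s√n/2, so the ratio is 1/√17 ≈ 0.242536.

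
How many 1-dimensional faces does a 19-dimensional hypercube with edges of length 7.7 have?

An n-cube has C(n,k)·2^(n-k) k-faces. Here C(19,1)·2^18 = 19·262144 = 4980736.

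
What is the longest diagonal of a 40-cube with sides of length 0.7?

d = √(0.7² + 0.7² + ... + 0.7²) [40 terms] = √(40·0.7²) = 0.7√40 ≈ 4.42719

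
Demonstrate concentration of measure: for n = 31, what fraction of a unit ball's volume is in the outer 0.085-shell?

1 - (1-0.085)^31 ≈ 0.936313 ≈ 93.63%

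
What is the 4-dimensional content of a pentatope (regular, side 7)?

For a regular n-simplex with edge a, V = (a^n / n!)·√((n+1)/2^n). With a=7, n=4: V ≈ 55.925.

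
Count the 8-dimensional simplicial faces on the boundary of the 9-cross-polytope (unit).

Number of 8-faces = 2^(8+1) · C(9,8+1) = 512 · 1 = 512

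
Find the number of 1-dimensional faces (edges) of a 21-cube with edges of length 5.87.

The 21-cube has n·2^(n-1) = 21·2^20 = 21·1048576 = 22020096 edges.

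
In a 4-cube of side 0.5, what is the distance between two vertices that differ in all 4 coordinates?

The space diagonal of an n-cube of side s is s√n. Here 0.5·√4 = 1.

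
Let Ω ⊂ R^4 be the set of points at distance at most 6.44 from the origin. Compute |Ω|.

The n-ball volume is π^(n/2)·r^n/Γ(n/2+1). With n=4, r=6.44: V ≈ 8488.15.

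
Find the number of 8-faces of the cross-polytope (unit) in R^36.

f_8(36-orthoplex) = 2^9 · (36 choose 9) = 48201359360.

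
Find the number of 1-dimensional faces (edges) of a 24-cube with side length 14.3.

The 24-cube has n·2^(n-1) = 24·2^23 = 24·8388608 = 201326592 edges.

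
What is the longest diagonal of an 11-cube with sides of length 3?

The space diagonal of an n-cube of side s is s√n. Here 3·√11 ≈ 9.94987.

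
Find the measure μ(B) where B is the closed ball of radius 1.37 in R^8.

V_8(1.37) = π^(8/2) · (1.37)^8 / Γ(8/2 + 1) ≈ 50.3678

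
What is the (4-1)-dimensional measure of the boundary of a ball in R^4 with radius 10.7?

The surface area of an n-ball is 2π^(n/2) r^(n-1) / Γ(n/2). For n=4, r=10.7: 24181.4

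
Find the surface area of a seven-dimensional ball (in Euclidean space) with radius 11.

S = n·V_n(r)/r = 7·V_7(11)/11 (volume-to-surface relation), giving 28344976·π^3/15 ≈ 5.85915e+07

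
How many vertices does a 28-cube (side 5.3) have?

An n-cube has 2^n vertices; for n = 28 that is 2^28 = 268435456.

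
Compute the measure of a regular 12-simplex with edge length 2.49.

Volume = 2.49^12 · √(13/2^12) / 12! ≈ 6.68108e-06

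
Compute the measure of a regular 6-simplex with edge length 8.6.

V = (8.6^6 / 6!) · √((6+1) / 2^6) ≈ 185.831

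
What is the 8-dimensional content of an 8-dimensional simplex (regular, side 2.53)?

V_8 = √(9) · 2.53^8 / (8! · 2^(8/2)) ≈ 0.00780629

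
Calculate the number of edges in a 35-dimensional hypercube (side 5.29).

Each of the 2^35 = 34359738368 vertices has degree 35; total edges = 35·2^35/2 = 601295421440.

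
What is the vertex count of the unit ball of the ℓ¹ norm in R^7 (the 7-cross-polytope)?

Number of vertices = 2n = 14.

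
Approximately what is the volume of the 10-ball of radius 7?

V = 282475249·π^5/120 ≈ 7.20358e+08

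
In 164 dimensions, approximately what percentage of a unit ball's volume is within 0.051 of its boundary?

1 - (1-0.051)^164 ≈ 0.999813 ≈ 99.9813%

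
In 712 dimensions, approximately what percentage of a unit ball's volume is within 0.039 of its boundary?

1 - (1-0.039)^712 ≈ 1 - 5.001e-13 ≈ (100 - 5e-11)%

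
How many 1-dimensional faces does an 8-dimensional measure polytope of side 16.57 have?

Choose 1 of 8 axes to span the face (C(8,1) = 8 ways), then fix each of the remaining 7 coordinates at one of its two extreme values (2^7 = 128 ways): 8·128 = 1024.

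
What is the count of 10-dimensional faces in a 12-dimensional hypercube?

An n-cube has C(n,k)·2^(n-k) k-faces. Here C(12,10)·2^2 = 66·4 = 264.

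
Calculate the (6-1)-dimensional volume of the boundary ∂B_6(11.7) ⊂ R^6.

|∂B_6(11.7)| ≈ 6.79797e+06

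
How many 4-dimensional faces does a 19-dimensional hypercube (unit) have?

f_4(19-cube) = (19 choose 4) · 2^15 = 127008768.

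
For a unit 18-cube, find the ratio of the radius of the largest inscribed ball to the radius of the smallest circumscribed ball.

r_in / r_out = (1/2) / (1√18/2) = 1/√18 ≈ 0.235702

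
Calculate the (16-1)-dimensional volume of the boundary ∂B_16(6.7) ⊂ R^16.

S = n·V_n(r)/r = 16·V_16(6.7)/6.7 (volume-to-surface relation), giving 9.2666e+12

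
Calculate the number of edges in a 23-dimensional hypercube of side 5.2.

Each of the 2^23 = 8388608 vertices has degree 23; total edges = 23·2^23/2 = 96468992.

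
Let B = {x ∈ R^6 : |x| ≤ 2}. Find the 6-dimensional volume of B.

V = 32·π^3/3 ≈ 330.734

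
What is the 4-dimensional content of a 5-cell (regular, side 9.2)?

V = (9.2^4 / 4!) · √((4+1) / 2^4) ≈ 166.865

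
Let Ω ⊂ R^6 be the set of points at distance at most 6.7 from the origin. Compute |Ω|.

V_6(6.7) = π^(6/2) · (6.7)^6 / Γ(6/2 + 1) ≈ 467463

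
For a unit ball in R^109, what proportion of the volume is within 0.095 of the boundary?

V(inner)/V(outer) = ((1-0.095)/1)^109 ≈ 1.882e-05, so the shell fraction is 0.999981.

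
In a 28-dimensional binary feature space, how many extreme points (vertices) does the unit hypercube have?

An n-cube has 2^n vertices; for n = 28 that is 2^28 = 268435456.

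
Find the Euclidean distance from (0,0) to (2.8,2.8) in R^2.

d = √(2.8² + 2.8² + ... + 2.8²) [2 terms] = √(2·2.8²) = 2.8√2 ≈ 3.9598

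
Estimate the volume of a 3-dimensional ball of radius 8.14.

The n-ball volume is π^(n/2)·r^n/Γ(n/2+1). With n=3, r=8.14: V ≈ 2259.24.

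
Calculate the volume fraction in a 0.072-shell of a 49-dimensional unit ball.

V(inner)/V(outer) = ((1-0.072)/1)^49 ≈ 0.0257, so the shell fraction is 0.974305.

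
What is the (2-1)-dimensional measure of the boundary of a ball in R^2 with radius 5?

S = n·V_n(r)/r = 2·V_2(5)/5 (volume-to-surface relation), giving 2πr = 2π·5 ≈ 31.4159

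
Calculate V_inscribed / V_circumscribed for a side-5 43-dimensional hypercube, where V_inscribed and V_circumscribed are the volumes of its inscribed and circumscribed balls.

The radii are 5/2 and 5√43/2, so the volume ratio is (1/√43)^43 = 43^{-43/2} ≈ 7.59326e-36.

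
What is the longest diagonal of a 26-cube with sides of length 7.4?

The space diagonal of an n-cube of side s is s√n. Here 7.4·√26 ≈ 37.7327.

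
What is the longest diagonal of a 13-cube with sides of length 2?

d = √(2² + 2² + ... + 2²) [13 terms] = √(13·2²) = 2√13 ≈ 7.2111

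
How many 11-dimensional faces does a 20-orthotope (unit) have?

f_11(20-cube) = (20 choose 11) · 2^9 = 85995520.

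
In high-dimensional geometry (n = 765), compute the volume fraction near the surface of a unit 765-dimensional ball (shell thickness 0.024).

1 - (1-0.024)^765 ≈ 0.9999999915 ≈ 99.999999%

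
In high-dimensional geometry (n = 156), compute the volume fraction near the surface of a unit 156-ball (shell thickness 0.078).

1 - (1-0.078)^156 ≈ 0.9999968521 ≈ 99.999685%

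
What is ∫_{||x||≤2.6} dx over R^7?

V_7(2.6) = π^(7/2) · (2.6)^7 / Γ(7/2 + 1) ≈ 3794.84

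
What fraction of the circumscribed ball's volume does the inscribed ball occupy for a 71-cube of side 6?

The radii are 6/2 and 6√71/2, so the volume ratio is (1/√71)^71 = 71^{-71/2} ≈ 1.9069e-66.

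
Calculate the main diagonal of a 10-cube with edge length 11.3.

||(11.3,11.3,...,11.3)|| = √(10)·11.3 ≈ 35.7337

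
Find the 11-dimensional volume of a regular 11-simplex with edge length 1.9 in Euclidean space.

V = (1.9^11 / 11!) · √((11+1) / 2^11) ≈ 2.23388e-06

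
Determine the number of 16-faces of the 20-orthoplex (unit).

An n-cross-polytope has 2^(k+1)·C(n,k+1) k-faces. Here 2^17·C(20,17) = 131072·1140 = 149422080.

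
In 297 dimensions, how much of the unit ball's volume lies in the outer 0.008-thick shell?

Shell fraction = 1 - (1-0.008)^297 ≈ 0.907962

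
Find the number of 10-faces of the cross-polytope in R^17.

f_10(17-orthoplex) = 2^11 · (17 choose 11) = 25346048.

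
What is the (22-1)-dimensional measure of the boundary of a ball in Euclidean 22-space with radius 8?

The surface area of an n-ball is 2π^(n/2) r^(n-1) / Γ(n/2). For n=22, r=8: 72057594037927936·π^11/14175 ≈ 1.49556e+18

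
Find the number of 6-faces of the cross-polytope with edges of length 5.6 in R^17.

Each 6-face is the convex hull of 7 vertices, one chosen as ±e_i from each of 7 distinct axes: 2^7·C(17,7) = 2489344.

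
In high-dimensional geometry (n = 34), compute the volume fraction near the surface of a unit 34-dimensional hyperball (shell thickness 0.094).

1 - (1-0.094)^34 ≈ 0.965137 ≈ 96.51%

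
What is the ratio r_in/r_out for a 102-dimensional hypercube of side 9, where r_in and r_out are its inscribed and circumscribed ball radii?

For an n-cube of any side s, the inradius is s/2 and the circumradius is s√n/2, so the ratio is 1/√102 ≈ 0.0990148.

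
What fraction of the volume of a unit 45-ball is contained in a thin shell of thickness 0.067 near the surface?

Shell fraction = 1 - (1-0.067)^45 ≈ 0.955876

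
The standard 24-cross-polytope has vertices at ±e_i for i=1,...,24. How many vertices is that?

An n-cross-polytope has 2n vertices; here n = 24, giving 48.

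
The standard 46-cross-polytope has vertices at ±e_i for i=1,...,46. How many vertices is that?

An n-cross-polytope has 2n vertices; here n = 46, giving 92.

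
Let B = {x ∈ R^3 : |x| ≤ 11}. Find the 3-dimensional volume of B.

The n-ball volume is π^(n/2)·r^n/Γ(n/2+1). With n=3, r=11: V = 5324·π/3 ≈ 5575.28.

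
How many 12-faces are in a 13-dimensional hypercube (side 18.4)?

An n-cube has C(n,k)·2^(n-k) k-faces. Here C(13,12)·2^1 = 13·2 = 26.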